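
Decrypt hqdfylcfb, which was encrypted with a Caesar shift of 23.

h(7): 7−23=-16≡10 → k
q(16): 16−23=-7≡19 → t
d(3): 3−23=-20≡6 → g
f(5): 5−23=-18≡8 → i
y(24): 24−23=1 → b
l(11): 11−23=-12≡14 → o
c(2): 2−23=-21≡5 → f
f(5): 5−23=-18≡8 → i
b(1): 1−23=-22≡4 → e

ktgibofie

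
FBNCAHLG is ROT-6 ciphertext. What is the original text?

F(5): 5−6=-1≡25 → Z
B(1): 1−6=-5≡21 → V
N(13): 13−6=7 → H
C(2): 2−6=-4≡22 → W
A(0): 0−6=-6≡20 → U
H(7): 7−6=1 → B
L(11): 11−6=5 → F
G(6): 6−6=0 → A

ZVHWUBFA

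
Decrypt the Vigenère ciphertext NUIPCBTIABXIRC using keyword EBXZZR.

JTLQDKPHDCYRNB

Repeat the key across the ciphertext: EBXZZREBXZZREB
N(13)−E(4): 9 → J
U(20)−B(1): 19 → T
I(8)−X(23): -15≡11 → L
P(15)−Z(25): -10≡16 → Q
C(2)−Z(25): -23≡3 → D
B(1)−R(17): -16≡10 → K
T(19)−E(4): 15 → P
I(8)−B(1): 7 → H
A(0)−X(23): -23≡3 → D
B(1)−Z(25): -24≡2 → C
X(23)−Z(25): -2≡24 → Y
I(8)−R(17): -9≡17 → R
R(17)−E(4): 13 → N
C(2)−B(1): 1 → B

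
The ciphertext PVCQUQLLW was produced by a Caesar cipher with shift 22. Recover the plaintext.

TZGUYUPPA

P(15): 15−22=-7≡19 → T
V(21): 21−22=-1≡25 → Z
C(2): 2−22=-20≡6 → G
Q(16): 16−22=-6≡20 → U
U(20): 20−22=-2≡24 → Y
Q(16): 16−22=-6≡20 → U
L(11): 11−22=-11≡15 → P
L(11): 11−22=-11≡15 → P
W(22): 22−22=0 → A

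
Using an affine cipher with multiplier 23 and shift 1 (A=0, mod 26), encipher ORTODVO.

LCWLSQL

O(14): 23·14+1=323≡11 → L
R(17): 23·17+1=392≡2 → C
T(19): 23·19+1=438≡22 → W
O(14): 23·14+1=323≡11 → L
D(3): 23·3+1=70≡18 → S
V(21): 23·21+1=484≡16 → Q
O(14): 23·14+1=323≡11 → L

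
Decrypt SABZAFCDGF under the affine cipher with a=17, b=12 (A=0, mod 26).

IKHNKVEBSV

The inverse of 17 mod 26 is 23, since 17·23=391≡1. Apply D(y)=23·(y−12) mod 26:
S(18): 23·(18−12)=138≡8 → I
A(0): 23·(0−12)=-276≡10 → K
B(1): 23·(1−12)=-253≡7 → H
Z(25): 23·(25−12)=299≡13 → N
A(0): 23·(0−12)=-276≡10 → K
F(5): 23·(5−12)=-161≡21 → V
C(2): 23·(2−12)=-230≡4 → E
D(3): 23·(3−12)=-207≡1 → B
G(6): 23·(6−12)=-138≡18 → S
F(5): 23·(5−12)=-161≡21 → V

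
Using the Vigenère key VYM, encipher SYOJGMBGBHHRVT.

NWAEEYWENCFDQR

Repeat the key across the message: VYMVYMVYMVYMVY
S(18)+V(21): 39≡13 → N
Y(24)+Y(24): 48≡22 → W
O(14)+M(12): 26≡0 → A
J(9)+V(21): 30≡4 → E
G(6)+Y(24): 30≡4 → E
M(12)+M(12): 24 → Y
B(1)+V(21): 22 → W
G(6)+Y(24): 30≡4 → E
B(1)+M(12): 13 → N
H(7)+V(21): 28≡2 → C
H(7)+Y(24): 31≡5 → F
R(17)+M(12): 29≡3 → D
V(21)+V(21): 42≡16 → Q
T(19)+Y(24): 43≡17 → R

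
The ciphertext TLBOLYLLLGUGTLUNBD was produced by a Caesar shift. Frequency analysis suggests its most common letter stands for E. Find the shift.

The most frequent ciphertext letter is L (appears 6 times).
L is position 11; E is position 4.
Shift = 7.

7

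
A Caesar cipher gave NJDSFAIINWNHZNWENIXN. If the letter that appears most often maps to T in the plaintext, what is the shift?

The most frequent ciphertext letter is N (appears 6 times).
N is position 13; T is position 19.
Shift = -6≡20.

20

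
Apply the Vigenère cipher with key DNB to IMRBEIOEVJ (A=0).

Repeat the key across the message: DNBDNBDNBD
I(8)+D(3): 11 → L
M(12)+N(13): 25 → Z
R(17)+B(1): 18 → S
B(1)+D(3): 4 → E
E(4)+N(13): 17 → R
I(8)+B(1): 9 → J
O(14)+D(3): 17 → R
E(4)+N(13): 17 → R
V(21)+B(1): 22 → W
J(9)+D(3): 12 → M

LZSERJRRWM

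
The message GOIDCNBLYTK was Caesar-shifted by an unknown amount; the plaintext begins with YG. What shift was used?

8

From the crib: G(6)−Y(24)=-18≡8, so the shift is 8.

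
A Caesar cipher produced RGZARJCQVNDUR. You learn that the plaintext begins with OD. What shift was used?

3

From the crib: R(17)−O(14)=3, so the shift is 3.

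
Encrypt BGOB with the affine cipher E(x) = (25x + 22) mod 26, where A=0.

VQIV

B(1): 25·1+22=47≡21 → V
G(6): 25·6+22=172≡16 → Q
O(14): 25·14+22=372≡8 → I
B(1): 25·1+22=47≡21 → V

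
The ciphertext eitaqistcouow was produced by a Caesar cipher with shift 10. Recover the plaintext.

uyjqgyijsekem

e(4): 4−10=-6≡20 → u
i(8): 8−10=-2≡24 → y
t(19): 19−10=9 → j
a(0): 0−10=-10≡16 → q
q(16): 16−10=6 → g
i(8): 8−10=-2≡24 → y
s(18): 18−10=8 → i
t(19): 19−10=9 → j
c(2): 2−10=-8≡18 → s
o(14): 14−10=4 → e
u(20): 20−10=10 → k
o(14): 14−10=4 → e
w(22): 22−10=12 → m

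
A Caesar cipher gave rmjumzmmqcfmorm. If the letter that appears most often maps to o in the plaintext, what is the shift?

24

The most frequent ciphertext letter is m (appears 6 times).
m is position 12; o is position 14.
Shift = -2≡24.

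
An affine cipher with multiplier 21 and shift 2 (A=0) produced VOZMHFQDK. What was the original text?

The inverse of 21 mod 26 is 5, since 21·5=105≡1. Apply D(y)=5·(y−2) mod 26:
V(21): 5·(21−2)=95≡17 → R
O(14): 5·(14−2)=60≡8 → I
Z(25): 5·(25−2)=115≡11 → L
M(12): 5·(12−2)=50≡24 → Y
H(7): 5·(7−2)=25 → Z
F(5): 5·(5−2)=15 → P
Q(16): 5·(16−2)=70≡18 → S
D(3): 5·(3−2)=5 → F
K(10): 5·(10−2)=40≡14 → O

RILYZPSFO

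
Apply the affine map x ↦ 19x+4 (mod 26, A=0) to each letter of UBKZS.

U(20): 19·20+4=384≡20 → U
B(1): 19·1+4=23 → X
K(10): 19·10+4=194≡12 → M
Z(25): 19·25+4=479≡11 → L
S(18): 19·18+4=346≡8 → I

UXMLI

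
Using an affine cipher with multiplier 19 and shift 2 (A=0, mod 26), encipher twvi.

zely

t(19): 19·19+2=363≡25 → z
w(22): 19·22+2=420≡4 → e
v(21): 19·21+2=401≡11 → l
i(8): 19·8+2=154≡24 → y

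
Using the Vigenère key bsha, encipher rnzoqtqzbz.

Repeat the key across the message: bshabshabs
r(17)+b(1): 18 → s
n(13)+s(18): 31≡5 → f
z(25)+h(7): 32≡6 → g
o(14)+a(0): 14 → o
q(16)+b(1): 17 → r
t(19)+s(18): 37≡11 → l
q(16)+h(7): 23 → x
z(25)+a(0): 25 → z
b(1)+b(1): 2 → c
z(25)+s(18): 43≡17 → r

sfgorlxzcr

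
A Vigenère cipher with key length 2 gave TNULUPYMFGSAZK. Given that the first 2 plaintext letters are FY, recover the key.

OP

Subtract each crib letter from the matching ciphertext letter (mod 26):
T(19)−F(5)=14 → O
N(13)−Y(24)=-11≡15 → P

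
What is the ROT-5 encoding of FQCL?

KVHQ

F(5): 5+5=10 → K
Q(16): 16+5=21 → V
C(2): 2+5=7 → H
L(11): 11+5=16 → Q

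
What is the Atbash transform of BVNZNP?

B(1) → Y(24)
V(21) → E(4)
N(13) → M(12)
Z(25) → A(0)
N(13) → M(12)
P(15) → K(10)

YEMAMK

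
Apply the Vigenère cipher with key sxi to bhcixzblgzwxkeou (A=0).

tekauhtiortfcbwm

Repeat the key across the message: sxisxisxisxisxis
b(1)+s(18): 19 → t
h(7)+x(23): 30≡4 → e
c(2)+i(8): 10 → k
i(8)+s(18): 26≡0 → a
x(23)+x(23): 46≡20 → u
z(25)+i(8): 33≡7 → h
b(1)+s(18): 19 → t
l(11)+x(23): 34≡8 → i
g(6)+i(8): 14 → o
z(25)+s(18): 43≡17 → r
w(22)+x(23): 45≡19 → t
x(23)+i(8): 31≡5 → f
k(10)+s(18): 28≡2 → c
e(4)+x(23): 27≡1 → b
o(14)+i(8): 22 → w
u(20)+s(18): 38≡12 → m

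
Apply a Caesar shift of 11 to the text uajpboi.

fluamzt

u(20): 20+11=31≡5 → f
a(0): 0+11=11 → l
j(9): 9+11=20 → u
p(15): 15+11=26≡0 → a
b(1): 1+11=12 → m
o(14): 14+11=25 → z
i(8): 8+11=19 → t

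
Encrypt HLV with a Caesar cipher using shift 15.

WAK

H(7): 7+15=22 → W
L(11): 11+15=26≡0 → A
V(21): 21+15=36≡10 → K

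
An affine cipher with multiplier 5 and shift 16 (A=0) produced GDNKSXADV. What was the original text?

The inverse of 5 mod 26 is 21, since 5·21=105≡1. Apply D(y)=21·(y−16) mod 26:
G(6): 21·(6−16)=-210≡24 → Y
D(3): 21·(3−16)=-273≡13 → N
N(13): 21·(13−16)=-63≡15 → P
K(10): 21·(10−16)=-126≡4 → E
S(18): 21·(18−16)=42≡16 → Q
X(23): 21·(23−16)=147≡17 → R
A(0): 21·(0−16)=-336≡2 → C
D(3): 21·(3−16)=-273≡13 → N
V(21): 21·(21−16)=105≡1 → B

YNPEQRCNB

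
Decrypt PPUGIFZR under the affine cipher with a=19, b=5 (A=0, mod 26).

The inverse of 19 mod 26 is 11, since 19·11=209≡1. Apply D(y)=11·(y−5) mod 26:
P(15): 11·(15−5)=110≡6 → G
P(15): 11·(15−5)=110≡6 → G
U(20): 11·(20−5)=165≡9 → J
G(6): 11·(6−5)=11 → L
I(8): 11·(8−5)=33≡7 → H
F(5): 11·(5−5)=0 → A
Z(25): 11·(25−5)=220≡12 → M
R(17): 11·(17−5)=132≡2 → C

GGJLHAMC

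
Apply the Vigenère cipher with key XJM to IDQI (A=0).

FMCF

Repeat the key across the message: XJMX
I(8)+X(23): 31≡5 → F
D(3)+J(9): 12 → M
Q(16)+M(12): 28≡2 → C
I(8)+X(23): 31≡5 → F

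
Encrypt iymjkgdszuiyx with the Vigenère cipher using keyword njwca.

vhilktmobuvht

Repeat the key across the message: njwcanjwcanjw
i(8)+n(13): 21 → v
y(24)+j(9): 33≡7 → h
m(12)+w(22): 34≡8 → i
j(9)+c(2): 11 → l
k(10)+a(0): 10 → k
g(6)+n(13): 19 → t
d(3)+j(9): 12 → m
s(18)+w(22): 40≡14 → o
z(25)+c(2): 27≡1 → b
u(20)+a(0): 20 → u
i(8)+n(13): 21 → v
y(24)+j(9): 33≡7 → h
x(23)+w(22): 45≡19 → t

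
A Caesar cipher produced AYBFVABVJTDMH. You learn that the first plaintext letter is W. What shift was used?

From the crib: A(0)−W(22)=-22≡4, so the shift is 4.

4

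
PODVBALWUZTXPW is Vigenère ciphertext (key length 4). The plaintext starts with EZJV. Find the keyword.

LPUA

Subtract each crib letter from the matching ciphertext letter (mod 26):
P(15)−E(4)=11 → L
O(14)−Z(25)=-11≡15 → P
D(3)−J(9)=-6≡20 → U
V(21)−V(21)=0 → A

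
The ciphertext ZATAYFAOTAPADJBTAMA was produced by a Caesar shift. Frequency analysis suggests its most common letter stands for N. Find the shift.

The most frequent ciphertext letter is A (appears 7 times).
A is position 0; N is position 13.
Shift = -13≡13.

13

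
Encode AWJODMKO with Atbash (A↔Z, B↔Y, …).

ZDQLWNPL

A(0) → Z(25)
W(22) → D(3)
J(9) → Q(16)
O(14) → L(11)
D(3) → W(22)
M(12) → N(13)
K(10) → P(15)
O(14) → L(11)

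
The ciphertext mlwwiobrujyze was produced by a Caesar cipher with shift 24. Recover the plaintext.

m(12): 12−24=-12≡14 → o
l(11): 11−24=-13≡13 → n
w(22): 22−24=-2≡24 → y
w(22): 22−24=-2≡24 → y
i(8): 8−24=-16≡10 → k
o(14): 14−24=-10≡16 → q
b(1): 1−24=-23≡3 → d
r(17): 17−24=-7≡19 → t
u(20): 20−24=-4≡22 → w
j(9): 9−24=-15≡11 → l
y(24): 24−24=0 → a
z(25): 25−24=1 → b
e(4): 4−24=-20≡6 → g

onyykqdtwlabg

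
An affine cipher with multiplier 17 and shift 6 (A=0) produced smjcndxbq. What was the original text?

qirmfjbpw

The inverse of 17 mod 26 is 23, since 17·23=391≡1. Apply D(y)=23·(y−6) mod 26:
s(18): 23·(18−6)=276≡16 → q
m(12): 23·(12−6)=138≡8 → i
j(9): 23·(9−6)=69≡17 → r
c(2): 23·(2−6)=-92≡12 → m
n(13): 23·(13−6)=161≡5 → f
d(3): 23·(3−6)=-69≡9 → j
x(23): 23·(23−6)=391≡1 → b
b(1): 23·(1−6)=-115≡15 → p
q(16): 23·(16−6)=230≡22 → w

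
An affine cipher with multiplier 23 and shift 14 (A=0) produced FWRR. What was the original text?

DGZZ

The inverse of 23 mod 26 is 17, since 23·17=391≡1. Apply D(y)=17·(y−14) mod 26:
F(5): 17·(5−14)=-153≡3 → D
W(22): 17·(22−14)=136≡6 → G
R(17): 17·(17−14)=51≡25 → Z
R(17): 17·(17−14)=51≡25 → Z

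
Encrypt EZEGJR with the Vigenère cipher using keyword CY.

GXGELP

Repeat the key across the message: CYCYCY
E(4)+C(2): 6 → G
Z(25)+Y(24): 49≡23 → X
E(4)+C(2): 6 → G
G(6)+Y(24): 30≡4 → E
J(9)+C(2): 11 → L
R(17)+Y(24): 41≡15 → P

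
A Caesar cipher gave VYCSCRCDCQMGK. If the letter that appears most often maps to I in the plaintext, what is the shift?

20

The most frequent ciphertext letter is C (appears 4 times).
C is position 2; I is position 8.
Shift = -6≡20.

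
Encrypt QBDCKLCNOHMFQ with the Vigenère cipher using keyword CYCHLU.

Repeat the key across the message: CYCHLUCYCHLUC
Q(16)+C(2): 18 → S
B(1)+Y(24): 25 → Z
D(3)+C(2): 5 → F
C(2)+H(7): 9 → J
K(10)+L(11): 21 → V
L(11)+U(20): 31≡5 → F
C(2)+C(2): 4 → E
N(13)+Y(24): 37≡11 → L
O(14)+C(2): 16 → Q
H(7)+H(7): 14 → O
M(12)+L(11): 23 → X
F(5)+U(20): 25 → Z
Q(16)+C(2): 18 → S

SZFJVFELQOXZS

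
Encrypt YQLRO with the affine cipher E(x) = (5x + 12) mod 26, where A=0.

Y(24): 5·24+12=132≡2 → C
Q(16): 5·16+12=92≡14 → O
L(11): 5·11+12=67≡15 → P
R(17): 5·17+12=97≡19 → T
O(14): 5·14+12=82≡4 → E

COPTE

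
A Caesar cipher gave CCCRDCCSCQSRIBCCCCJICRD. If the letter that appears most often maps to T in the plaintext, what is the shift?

9

The most frequent ciphertext letter is C (appears 11 times).
C is position 2; T is position 19.
Shift = -17≡9.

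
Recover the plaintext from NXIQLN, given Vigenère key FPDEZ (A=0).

Repeat the key across the ciphertext: FPDEZF
N(13)−F(5): 8 → I
X(23)−P(15): 8 → I
I(8)−D(3): 5 → F
Q(16)−E(4): 12 → M
L(11)−Z(25): -14≡12 → M
N(13)−F(5): 8 → I

IIFMMI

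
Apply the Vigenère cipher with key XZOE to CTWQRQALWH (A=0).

ZSKUOPOPTG

Repeat the key across the message: XZOEXZOEXZ
C(2)+X(23): 25 → Z
T(19)+Z(25): 44≡18 → S
W(22)+O(14): 36≡10 → K
Q(16)+E(4): 20 → U
R(17)+X(23): 40≡14 → O
Q(16)+Z(25): 41≡15 → P
A(0)+O(14): 14 → O
L(11)+E(4): 15 → P
W(22)+X(23): 45≡19 → T
H(7)+Z(25): 32≡6 → G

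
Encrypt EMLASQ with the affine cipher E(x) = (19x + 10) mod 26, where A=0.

E(4): 19·4+10=86≡8 → I
M(12): 19·12+10=238≡4 → E
L(11): 19·11+10=219≡11 → L
A(0): 19·0+10=10 → K
S(18): 19·18+10=352≡14 → O
Q(16): 19·16+10=314≡2 → C

IELKOC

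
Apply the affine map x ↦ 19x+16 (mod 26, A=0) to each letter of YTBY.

Y(24): 19·24+16=472≡4 → E
T(19): 19·19+16=377≡13 → N
B(1): 19·1+16=35≡9 → J
Y(24): 19·24+16=472≡4 → E

ENJE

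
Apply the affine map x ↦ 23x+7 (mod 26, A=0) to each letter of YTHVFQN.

Y(24): 23·24+7=559≡13 → N
T(19): 23·19+7=444≡2 → C
H(7): 23·7+7=168≡12 → M
V(21): 23·21+7=490≡22 → W
F(5): 23·5+7=122≡18 → S
Q(16): 23·16+7=375≡11 → L
N(13): 23·13+7=306≡20 → U

NCMWSLU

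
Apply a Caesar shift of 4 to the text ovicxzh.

o(14): 14+4=18 → s
v(21): 21+4=25 → z
i(8): 8+4=12 → m
c(2): 2+4=6 → g
x(23): 23+4=27≡1 → b
z(25): 25+4=29≡3 → d
h(7): 7+4=11 → l

szmgbdl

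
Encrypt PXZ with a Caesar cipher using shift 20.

JRT

P(15): 15+20=35≡9 → J
X(23): 23+20=43≡17 → R
Z(25): 25+20=45≡19 → T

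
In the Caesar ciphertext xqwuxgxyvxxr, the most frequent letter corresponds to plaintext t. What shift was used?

4

The most frequent ciphertext letter is x (appears 5 times).
x is position 23; t is position 19.
Shift = 4.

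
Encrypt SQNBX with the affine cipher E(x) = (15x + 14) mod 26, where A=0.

YUBDV

S(18): 15·18+14=284≡24 → Y
Q(16): 15·16+14=254≡20 → U
N(13): 15·13+14=209≡1 → B
B(1): 15·1+14=29≡3 → D
X(23): 15·23+14=359≡21 → V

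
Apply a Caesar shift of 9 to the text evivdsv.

nerembe

e(4): 4+9=13 → n
v(21): 21+9=30≡4 → e
i(8): 8+9=17 → r
v(21): 21+9=30≡4 → e
d(3): 3+9=12 → m
s(18): 18+9=27≡1 → b
v(21): 21+9=30≡4 → e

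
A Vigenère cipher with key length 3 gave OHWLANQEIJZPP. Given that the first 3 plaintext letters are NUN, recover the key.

BNJ

Subtract each crib letter from the matching ciphertext letter (mod 26):
O(14)−N(13)=1 → B
H(7)−U(20)=-13≡13 → N
W(22)−N(13)=9 → J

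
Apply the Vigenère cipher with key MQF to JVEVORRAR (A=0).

Repeat the key across the message: MQFMQFMQF
J(9)+M(12): 21 → V
V(21)+Q(16): 37≡11 → L
E(4)+F(5): 9 → J
V(21)+M(12): 33≡7 → H
O(14)+Q(16): 30≡4 → E
R(17)+F(5): 22 → W
R(17)+M(12): 29≡3 → D
A(0)+Q(16): 16 → Q
R(17)+F(5): 22 → W

VLJHEWDQW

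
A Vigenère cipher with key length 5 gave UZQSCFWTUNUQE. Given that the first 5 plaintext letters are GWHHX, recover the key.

ODJLF

Subtract each crib letter from the matching ciphertext letter (mod 26):
U(20)−G(6)=14 → O
Z(25)−W(22)=3 → D
Q(16)−H(7)=9 → J
S(18)−H(7)=11 → L
C(2)−X(23)=-21≡5 → F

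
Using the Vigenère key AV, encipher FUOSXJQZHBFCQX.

FPONXEQUHWFXQS

Repeat the key across the message: AVAVAVAVAVAVAV
F(5)+A(0): 5 → F
U(20)+V(21): 41≡15 → P
O(14)+A(0): 14 → O
S(18)+V(21): 39≡13 → N
X(23)+A(0): 23 → X
J(9)+V(21): 30≡4 → E
Q(16)+A(0): 16 → Q
Z(25)+V(21): 46≡20 → U
H(7)+A(0): 7 → H
B(1)+V(21): 22 → W
F(5)+A(0): 5 → F
C(2)+V(21): 23 → X
Q(16)+A(0): 16 → Q
X(23)+V(21): 44≡18 → S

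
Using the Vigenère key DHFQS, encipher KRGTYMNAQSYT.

Repeat the key across the message: DHFQSDHFQSDH
K(10)+D(3): 13 → N
R(17)+H(7): 24 → Y
G(6)+F(5): 11 → L
T(19)+Q(16): 35≡9 → J
Y(24)+S(18): 42≡16 → Q
M(12)+D(3): 15 → P
N(13)+H(7): 20 → U
A(0)+F(5): 5 → F
Q(16)+Q(16): 32≡6 → G
S(18)+S(18): 36≡10 → K
Y(24)+D(3): 27≡1 → B
T(19)+H(7): 26≡0 → A

NYLJQPUFGKBA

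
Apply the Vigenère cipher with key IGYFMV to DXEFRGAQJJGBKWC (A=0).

Repeat the key across the message: IGYFMVIGYFMVIGY
D(3)+I(8): 11 → L
X(23)+G(6): 29≡3 → D
E(4)+Y(24): 28≡2 → C
F(5)+F(5): 10 → K
R(17)+M(12): 29≡3 → D
G(6)+V(21): 27≡1 → B
A(0)+I(8): 8 → I
Q(16)+G(6): 22 → W
J(9)+Y(24): 33≡7 → H
J(9)+F(5): 14 → O
G(6)+M(12): 18 → S
B(1)+V(21): 22 → W
K(10)+I(8): 18 → S
W(22)+G(6): 28≡2 → C
C(2)+Y(24): 26≡0 → A

LDCKDBIWHOSWSCA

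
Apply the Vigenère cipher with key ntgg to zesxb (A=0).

mxydo

Repeat the key across the message: ntggn
z(25)+n(13): 38≡12 → m
e(4)+t(19): 23 → x
s(18)+g(6): 24 → y
x(23)+g(6): 29≡3 → d
b(1)+n(13): 14 → o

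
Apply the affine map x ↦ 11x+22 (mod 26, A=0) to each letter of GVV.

G(6): 11·6+22=88≡10 → K
V(21): 11·21+22=253≡19 → T
V(21): 11·21+22=253≡19 → T

KTT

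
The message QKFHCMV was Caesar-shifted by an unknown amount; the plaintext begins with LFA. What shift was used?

From the crib: Q(16)−L(11)=5, so the shift is 5.

5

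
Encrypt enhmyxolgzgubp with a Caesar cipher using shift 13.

e(4): 4+13=17 → r
n(13): 13+13=26≡0 → a
h(7): 7+13=20 → u
m(12): 12+13=25 → z
y(24): 24+13=37≡11 → l
x(23): 23+13=36≡10 → k
o(14): 14+13=27≡1 → b
l(11): 11+13=24 → y
g(6): 6+13=19 → t
z(25): 25+13=38≡12 → m
g(6): 6+13=19 → t
u(20): 20+13=33≡7 → h
b(1): 1+13=14 → o
p(15): 15+13=28≡2 → c

rauzlkbytmthoc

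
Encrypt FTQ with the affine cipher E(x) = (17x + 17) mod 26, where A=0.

YCD

F(5): 17·5+17=102≡24 → Y
T(19): 17·19+17=340≡2 → C
Q(16): 17·16+17=289≡3 → D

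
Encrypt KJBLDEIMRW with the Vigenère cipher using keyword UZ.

EIVKXDCLLV

Repeat the key across the message: UZUZUZUZUZ
K(10)+U(20): 30≡4 → E
J(9)+Z(25): 34≡8 → I
B(1)+U(20): 21 → V
L(11)+Z(25): 36≡10 → K
D(3)+U(20): 23 → X
E(4)+Z(25): 29≡3 → D
I(8)+U(20): 28≡2 → C
M(12)+Z(25): 37≡11 → L
R(17)+U(20): 37≡11 → L
W(22)+Z(25): 47≡21 → V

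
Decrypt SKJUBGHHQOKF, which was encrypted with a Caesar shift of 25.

S(18): 18−25=-7≡19 → T
K(10): 10−25=-15≡11 → L
J(9): 9−25=-16≡10 → K
U(20): 20−25=-5≡21 → V
B(1): 1−25=-24≡2 → C
G(6): 6−25=-19≡7 → H
H(7): 7−25=-18≡8 → I
H(7): 7−25=-18≡8 → I
Q(16): 16−25=-9≡17 → R
O(14): 14−25=-11≡15 → P
K(10): 10−25=-15≡11 → L
F(5): 5−25=-20≡6 → G

TLKVCHIIRPLG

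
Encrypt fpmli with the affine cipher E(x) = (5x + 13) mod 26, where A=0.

mkvqb

f(5): 5·5+13=38≡12 → m
p(15): 5·15+13=88≡10 → k
m(12): 5·12+13=73≡21 → v
l(11): 5·11+13=68≡16 → q
i(8): 5·8+13=53≡1 → b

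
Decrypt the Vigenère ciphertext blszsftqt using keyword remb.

Repeat the key across the ciphertext: rembrembr
b(1)−r(17): -16≡10 → k
l(11)−e(4): 7 → h
s(18)−m(12): 6 → g
z(25)−b(1): 24 → y
s(18)−r(17): 1 → b
f(5)−e(4): 1 → b
t(19)−m(12): 7 → h
q(16)−b(1): 15 → p
t(19)−r(17): 2 → c

khgybbhpc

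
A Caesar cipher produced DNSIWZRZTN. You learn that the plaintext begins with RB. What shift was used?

12

From the crib: D(3)−R(17)=-14≡12, so the shift is 12.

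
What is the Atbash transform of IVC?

I(8) → R(17)
V(21) → E(4)
C(2) → X(23)

REX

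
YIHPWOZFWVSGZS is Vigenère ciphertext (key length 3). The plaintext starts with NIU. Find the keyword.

Subtract each crib letter from the matching ciphertext letter (mod 26):
Y(24)−N(13)=11 → L
I(8)−I(8)=0 → A
H(7)−U(20)=-13≡13 → N

LAN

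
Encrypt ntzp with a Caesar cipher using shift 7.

uagw

n(13): 13+7=20 → u
t(19): 19+7=26≡0 → a
z(25): 25+7=32≡6 → g
p(15): 15+7=22 → w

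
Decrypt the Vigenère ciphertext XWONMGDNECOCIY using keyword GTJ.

Repeat the key across the ciphertext: GTJGTJGTJGTJGT
X(23)−G(6): 17 → R
W(22)−T(19): 3 → D
O(14)−J(9): 5 → F
N(13)−G(6): 7 → H
M(12)−T(19): -7≡19 → T
G(6)−J(9): -3≡23 → X
D(3)−G(6): -3≡23 → X
N(13)−T(19): -6≡20 → U
E(4)−J(9): -5≡21 → V
C(2)−G(6): -4≡22 → W
O(14)−T(19): -5≡21 → V
C(2)−J(9): -7≡19 → T
I(8)−G(6): 2 → C
Y(24)−T(19): 5 → F

RDFHTXXUVWVTCF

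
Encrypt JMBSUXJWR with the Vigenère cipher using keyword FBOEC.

Repeat the key across the message: FBOECFBOE
J(9)+F(5): 14 → O
M(12)+B(1): 13 → N
B(1)+O(14): 15 → P
S(18)+E(4): 22 → W
U(20)+C(2): 22 → W
X(23)+F(5): 28≡2 → C
J(9)+B(1): 10 → K
W(22)+O(14): 36≡10 → K
R(17)+E(4): 21 → V

ONPWWCKKV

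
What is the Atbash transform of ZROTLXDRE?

Z(25) → A(0)
R(17) → I(8)
O(14) → L(11)
T(19) → G(6)
L(11) → O(14)
X(23) → C(2)
D(3) → W(22)
R(17) → I(8)
E(4) → V(21)

AILGOCWIV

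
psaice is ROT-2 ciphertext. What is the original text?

nqygac

p(15): 15−2=13 → n
s(18): 18−2=16 → q
a(0): 0−2=-2≡24 → y
i(8): 8−2=6 → g
c(2): 2−2=0 → a
e(4): 4−2=2 → c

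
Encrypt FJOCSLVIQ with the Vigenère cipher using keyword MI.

Repeat the key across the message: MIMIMIMIM
F(5)+M(12): 17 → R
J(9)+I(8): 17 → R
O(14)+M(12): 26≡0 → A
C(2)+I(8): 10 → K
S(18)+M(12): 30≡4 → E
L(11)+I(8): 19 → T
V(21)+M(12): 33≡7 → H
I(8)+I(8): 16 → Q
Q(16)+M(12): 28≡2 → C

RRAKETHQC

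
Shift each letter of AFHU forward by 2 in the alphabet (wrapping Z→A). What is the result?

CHJW

A(0): 0+2=2 → C
F(5): 5+2=7 → H
H(7): 7+2=9 → J
U(20): 20+2=22 → W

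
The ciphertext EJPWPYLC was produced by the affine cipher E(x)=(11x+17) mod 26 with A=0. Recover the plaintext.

The inverse of 11 mod 26 is 19, since 11·19=209≡1. Apply D(y)=19·(y−17) mod 26:
E(4): 19·(4−17)=-247≡13 → N
J(9): 19·(9−17)=-152≡4 → E
P(15): 19·(15−17)=-38≡14 → O
W(22): 19·(22−17)=95≡17 → R
P(15): 19·(15−17)=-38≡14 → O
Y(24): 19·(24−17)=133≡3 → D
L(11): 19·(11−17)=-114≡16 → Q
C(2): 19·(2−17)=-285≡1 → B

NEORODQB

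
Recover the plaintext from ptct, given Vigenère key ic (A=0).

Repeat the key across the ciphertext: icic
p(15)−i(8): 7 → h
t(19)−c(2): 17 → r
c(2)−i(8): -6≡20 → u
t(19)−c(2): 17 → r

hrur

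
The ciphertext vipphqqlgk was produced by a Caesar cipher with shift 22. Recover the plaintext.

v(21): 21−22=-1≡25 → z
i(8): 8−22=-14≡12 → m
p(15): 15−22=-7≡19 → t
p(15): 15−22=-7≡19 → t
h(7): 7−22=-15≡11 → l
q(16): 16−22=-6≡20 → u
q(16): 16−22=-6≡20 → u
l(11): 11−22=-11≡15 → p
g(6): 6−22=-16≡10 → k
k(10): 10−22=-12≡14 → o

zmttluupko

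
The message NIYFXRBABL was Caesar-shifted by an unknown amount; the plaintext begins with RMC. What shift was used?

From the crib: N(13)−R(17)=-4≡22, so the shift is 22.

22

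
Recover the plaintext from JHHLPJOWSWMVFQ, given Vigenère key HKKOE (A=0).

CXXXLCEMESFLVC

Repeat the key across the ciphertext: HKKOEHKKOEHKKO
J(9)−H(7): 2 → C
H(7)−K(10): -3≡23 → X
H(7)−K(10): -3≡23 → X
L(11)−O(14): -3≡23 → X
P(15)−E(4): 11 → L
J(9)−H(7): 2 → C
O(14)−K(10): 4 → E
W(22)−K(10): 12 → M
S(18)−O(14): 4 → E
W(22)−E(4): 18 → S
M(12)−H(7): 5 → F
V(21)−K(10): 11 → L
F(5)−K(10): -5≡21 → V
Q(16)−O(14): 2 → C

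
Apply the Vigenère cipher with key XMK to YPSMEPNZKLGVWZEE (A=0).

VBCJQZKLUISFTLOB

Repeat the key across the message: XMKXMKXMKXMKXMKX
Y(24)+X(23): 47≡21 → V
P(15)+M(12): 27≡1 → B
S(18)+K(10): 28≡2 → C
M(12)+X(23): 35≡9 → J
E(4)+M(12): 16 → Q
P(15)+K(10): 25 → Z
N(13)+X(23): 36≡10 → K
Z(25)+M(12): 37≡11 → L
K(10)+K(10): 20 → U
L(11)+X(23): 34≡8 → I
G(6)+M(12): 18 → S
V(21)+K(10): 31≡5 → F
W(22)+X(23): 45≡19 → T
Z(25)+M(12): 37≡11 → L
E(4)+K(10): 14 → O
E(4)+X(23): 27≡1 → B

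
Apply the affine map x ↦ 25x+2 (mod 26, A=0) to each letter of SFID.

S(18): 25·18+2=452≡10 → K
F(5): 25·5+2=127≡23 → X
I(8): 25·8+2=202≡20 → U
D(3): 25·3+2=77≡25 → Z

KXUZ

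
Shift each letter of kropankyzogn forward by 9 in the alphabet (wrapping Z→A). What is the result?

taxyjwthixpw

k(10): 10+9=19 → t
r(17): 17+9=26≡0 → a
o(14): 14+9=23 → x
p(15): 15+9=24 → y
a(0): 0+9=9 → j
n(13): 13+9=22 → w
k(10): 10+9=19 → t
y(24): 24+9=33≡7 → h
z(25): 25+9=34≡8 → i
o(14): 14+9=23 → x
g(6): 6+9=15 → p
n(13): 13+9=22 → w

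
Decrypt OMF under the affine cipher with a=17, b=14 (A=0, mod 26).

The inverse of 17 mod 26 is 23, since 17·23=391≡1. Apply D(y)=23·(y−14) mod 26:
O(14): 23·(14−14)=0 → A
M(12): 23·(12−14)=-46≡6 → G
F(5): 23·(5−14)=-207≡1 → B

AGB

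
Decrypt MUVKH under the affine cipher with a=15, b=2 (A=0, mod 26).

The inverse of 15 mod 26 is 7, since 15·7=105≡1. Apply D(y)=7·(y−2) mod 26:
M(12): 7·(12−2)=70≡18 → S
U(20): 7·(20−2)=126≡22 → W
V(21): 7·(21−2)=133≡3 → D
K(10): 7·(10−2)=56≡4 → E
H(7): 7·(7−2)=35≡9 → J

SWDEJ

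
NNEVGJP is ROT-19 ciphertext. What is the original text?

N(13): 13−19=-6≡20 → U
N(13): 13−19=-6≡20 → U
E(4): 4−19=-15≡11 → L
V(21): 21−19=2 → C
G(6): 6−19=-13≡13 → N
J(9): 9−19=-10≡16 → Q
P(15): 15−19=-4≡22 → W

UULCNQW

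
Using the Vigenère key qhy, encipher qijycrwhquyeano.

gphojpmookfcqum

Repeat the key across the message: qhyqhyqhyqhyqhy
q(16)+q(16): 32≡6 → g
i(8)+h(7): 15 → p
j(9)+y(24): 33≡7 → h
y(24)+q(16): 40≡14 → o
c(2)+h(7): 9 → j
r(17)+y(24): 41≡15 → p
w(22)+q(16): 38≡12 → m
h(7)+h(7): 14 → o
q(16)+y(24): 40≡14 → o
u(20)+q(16): 36≡10 → k
y(24)+h(7): 31≡5 → f
e(4)+y(24): 28≡2 → c
a(0)+q(16): 16 → q
n(13)+h(7): 20 → u
o(14)+y(24): 38≡12 → m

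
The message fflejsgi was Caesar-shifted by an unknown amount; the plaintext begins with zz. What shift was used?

6

From the crib: f(5)−z(25)=-20≡6, so the shift is 6.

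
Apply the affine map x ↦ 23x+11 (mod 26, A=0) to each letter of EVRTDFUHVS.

E(4): 23·4+11=103≡25 → Z
V(21): 23·21+11=494≡0 → A
R(17): 23·17+11=402≡12 → M
T(19): 23·19+11=448≡6 → G
D(3): 23·3+11=80≡2 → C
F(5): 23·5+11=126≡22 → W
U(20): 23·20+11=471≡3 → D
H(7): 23·7+11=172≡16 → Q
V(21): 23·21+11=494≡0 → A
S(18): 23·18+11=425≡9 → J

ZAMGCWDQAJ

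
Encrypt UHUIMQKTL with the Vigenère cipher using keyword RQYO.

LXSWDGIHC

Repeat the key across the message: RQYORQYOR
U(20)+R(17): 37≡11 → L
H(7)+Q(16): 23 → X
U(20)+Y(24): 44≡18 → S
I(8)+O(14): 22 → W
M(12)+R(17): 29≡3 → D
Q(16)+Q(16): 32≡6 → G
K(10)+Y(24): 34≡8 → I
T(19)+O(14): 33≡7 → H
L(11)+R(17): 28≡2 → C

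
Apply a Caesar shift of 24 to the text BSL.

ZQJ

B(1): 1+24=25 → Z
S(18): 18+24=42≡16 → Q
L(11): 11+24=35≡9 → J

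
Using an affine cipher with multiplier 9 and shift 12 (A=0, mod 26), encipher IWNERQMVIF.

I(8): 9·8+12=84≡6 → G
W(22): 9·22+12=210≡2 → C
N(13): 9·13+12=129≡25 → Z
E(4): 9·4+12=48≡22 → W
R(17): 9·17+12=165≡9 → J
Q(16): 9·16+12=156≡0 → A
M(12): 9·12+12=120≡16 → Q
V(21): 9·21+12=201≡19 → T
I(8): 9·8+12=84≡6 → G
F(5): 9·5+12=57≡5 → F

GCZWJAQTGF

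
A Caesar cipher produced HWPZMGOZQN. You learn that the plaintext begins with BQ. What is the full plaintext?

BQJTGAITKH

From the crib: H(7)−B(1)=6, so the shift is 6.
Subtract 6 from each ciphertext letter:
H(7): 7−6=1 → B
W(22): 22−6=16 → Q
P(15): 15−6=9 → J
Z(25): 25−6=19 → T
M(12): 12−6=6 → G
G(6): 6−6=0 → A
O(14): 14−6=8 → I
Z(25): 25−6=19 → T
Q(16): 16−6=10 → K
N(13): 13−6=7 → H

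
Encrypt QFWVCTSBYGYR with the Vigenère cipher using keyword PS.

FXLNRLHTNYNJ

Repeat the key across the message: PSPSPSPSPSPS
Q(16)+P(15): 31≡5 → F
F(5)+S(18): 23 → X
W(22)+P(15): 37≡11 → L
V(21)+S(18): 39≡13 → N
C(2)+P(15): 17 → R
T(19)+S(18): 37≡11 → L
S(18)+P(15): 33≡7 → H
B(1)+S(18): 19 → T
Y(24)+P(15): 39≡13 → N
G(6)+S(18): 24 → Y
Y(24)+P(15): 39≡13 → N
R(17)+S(18): 35≡9 → J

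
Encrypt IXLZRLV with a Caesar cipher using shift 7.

I(8): 8+7=15 → P
X(23): 23+7=30≡4 → E
L(11): 11+7=18 → S
Z(25): 25+7=32≡6 → G
R(17): 17+7=24 → Y
L(11): 11+7=18 → S
V(21): 21+7=28≡2 → C

PESGYSC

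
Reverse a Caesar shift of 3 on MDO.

JAL

M(12): 12−3=9 → J
D(3): 3−3=0 → A
O(14): 14−3=11 → L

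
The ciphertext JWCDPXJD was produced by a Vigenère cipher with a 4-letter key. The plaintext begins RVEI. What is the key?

Subtract each crib letter from the matching ciphertext letter (mod 26):
J(9)−R(17)=-8≡18 → S
W(22)−V(21)=1 → B
C(2)−E(4)=-2≡24 → Y
D(3)−I(8)=-5≡21 → V

SBYV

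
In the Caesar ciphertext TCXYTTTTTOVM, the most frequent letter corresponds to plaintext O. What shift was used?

The most frequent ciphertext letter is T (appears 6 times).
T is position 19; O is position 14.
Shift = 5.

5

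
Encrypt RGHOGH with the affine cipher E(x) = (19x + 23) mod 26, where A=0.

IHADHA

R(17): 19·17+23=346≡8 → I
G(6): 19·6+23=137≡7 → H
H(7): 19·7+23=156≡0 → A
O(14): 19·14+23=289≡3 → D
G(6): 19·6+23=137≡7 → H
H(7): 19·7+23=156≡0 → A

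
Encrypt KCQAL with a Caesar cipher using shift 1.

LDRBM

K(10): 10+1=11 → L
C(2): 2+1=3 → D
Q(16): 16+1=17 → R
A(0): 0+1=1 → B
L(11): 11+1=12 → M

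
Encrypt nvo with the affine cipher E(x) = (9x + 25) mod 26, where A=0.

n(13): 9·13+25=142≡12 → m
v(21): 9·21+25=214≡6 → g
o(14): 9·14+25=151≡21 → v

mgv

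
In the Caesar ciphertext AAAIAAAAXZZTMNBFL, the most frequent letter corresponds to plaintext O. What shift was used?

12

The most frequent ciphertext letter is A (appears 7 times).
A is position 0; O is position 14.
Shift = -14≡12.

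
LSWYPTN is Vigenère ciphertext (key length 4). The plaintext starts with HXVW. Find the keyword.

EVBC

Subtract each crib letter from the matching ciphertext letter (mod 26):
L(11)−H(7)=4 → E
S(18)−X(23)=-5≡21 → V
W(22)−V(21)=1 → B
Y(24)−W(22)=2 → C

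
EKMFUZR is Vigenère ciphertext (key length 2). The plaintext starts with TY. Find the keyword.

LM

Subtract each crib letter from the matching ciphertext letter (mod 26):
E(4)−T(19)=-15≡11 → L
K(10)−Y(24)=-14≡12 → M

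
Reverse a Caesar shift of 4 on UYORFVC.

U(20): 20−4=16 → Q
Y(24): 24−4=20 → U
O(14): 14−4=10 → K
R(17): 17−4=13 → N
F(5): 5−4=1 → B
V(21): 21−4=17 → R
C(2): 2−4=-2≡24 → Y

QUKNBRY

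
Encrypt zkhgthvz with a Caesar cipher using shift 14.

nyvuhvjn

z(25): 25+14=39≡13 → n
k(10): 10+14=24 → y
h(7): 7+14=21 → v
g(6): 6+14=20 → u
t(19): 19+14=33≡7 → h
h(7): 7+14=21 → v
v(21): 21+14=35≡9 → j
z(25): 25+14=39≡13 → n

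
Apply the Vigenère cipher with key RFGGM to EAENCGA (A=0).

Repeat the key across the message: RFGGMRF
E(4)+R(17): 21 → V
A(0)+F(5): 5 → F
E(4)+G(6): 10 → K
N(13)+G(6): 19 → T
C(2)+M(12): 14 → O
G(6)+R(17): 23 → X
A(0)+F(5): 5 → F

VFKTOXF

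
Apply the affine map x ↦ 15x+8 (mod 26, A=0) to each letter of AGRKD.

A(0): 15·0+8=8 → I
G(6): 15·6+8=98≡20 → U
R(17): 15·17+8=263≡3 → D
K(10): 15·10+8=158≡2 → C
D(3): 15·3+8=53≡1 → B

IUDCB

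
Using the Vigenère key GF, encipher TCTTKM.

ZHZYQR

Repeat the key across the message: GFGFGF
T(19)+G(6): 25 → Z
C(2)+F(5): 7 → H
T(19)+G(6): 25 → Z
T(19)+F(5): 24 → Y
K(10)+G(6): 16 → Q
M(12)+F(5): 17 → R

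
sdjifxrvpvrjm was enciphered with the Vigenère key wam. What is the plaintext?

Repeat the key across the ciphertext: wamwamwamwamw
s(18)−w(22): -4≡22 → w
d(3)−a(0): 3 → d
j(9)−m(12): -3≡23 → x
i(8)−w(22): -14≡12 → m
f(5)−a(0): 5 → f
x(23)−m(12): 11 → l
r(17)−w(22): -5≡21 → v
v(21)−a(0): 21 → v
p(15)−m(12): 3 → d
v(21)−w(22): -1≡25 → z
r(17)−a(0): 17 → r
j(9)−m(12): -3≡23 → x
m(12)−w(22): -10≡16 → q

wdxmflvvdzrxq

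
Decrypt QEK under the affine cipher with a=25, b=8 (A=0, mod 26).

SEY

The inverse of 25 mod 26 is 25, since 25·25=625≡1. Apply D(y)=25·(y−8) mod 26:
Q(16): 25·(16−8)=200≡18 → S
E(4): 25·(4−8)=-100≡4 → E
K(10): 25·(10−8)=50≡24 → Y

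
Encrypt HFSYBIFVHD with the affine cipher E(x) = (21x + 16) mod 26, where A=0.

HREALCRPHB

H(7): 21·7+16=163≡7 → H
F(5): 21·5+16=121≡17 → R
S(18): 21·18+16=394≡4 → E
Y(24): 21·24+16=520≡0 → A
B(1): 21·1+16=37≡11 → L
I(8): 21·8+16=184≡2 → C
F(5): 21·5+16=121≡17 → R
V(21): 21·21+16=457≡15 → P
H(7): 21·7+16=163≡7 → H
D(3): 21·3+16=79≡1 → B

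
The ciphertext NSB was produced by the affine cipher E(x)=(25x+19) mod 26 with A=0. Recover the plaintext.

The inverse of 25 mod 26 is 25, since 25·25=625≡1. Apply D(y)=25·(y−19) mod 26:
N(13): 25·(13−19)=-150≡6 → G
S(18): 25·(18−19)=-25≡1 → B
B(1): 25·(1−19)=-450≡18 → S

GBS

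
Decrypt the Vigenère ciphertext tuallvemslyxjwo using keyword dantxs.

qunsodbmfsbfgwb

Repeat the key across the ciphertext: dantxsdantxsdan
t(19)−d(3): 16 → q
u(20)−a(0): 20 → u
a(0)−n(13): -13≡13 → n
l(11)−t(19): -8≡18 → s
l(11)−x(23): -12≡14 → o
v(21)−s(18): 3 → d
e(4)−d(3): 1 → b
m(12)−a(0): 12 → m
s(18)−n(13): 5 → f
l(11)−t(19): -8≡18 → s
y(24)−x(23): 1 → b
x(23)−s(18): 5 → f
j(9)−d(3): 6 → g
w(22)−a(0): 22 → w
o(14)−n(13): 1 → b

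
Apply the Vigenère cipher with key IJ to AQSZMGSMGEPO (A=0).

IZAIUPAVONXX

Repeat the key across the message: IJIJIJIJIJIJ
A(0)+I(8): 8 → I
Q(16)+J(9): 25 → Z
S(18)+I(8): 26≡0 → A
Z(25)+J(9): 34≡8 → I
M(12)+I(8): 20 → U
G(6)+J(9): 15 → P
S(18)+I(8): 26≡0 → A
M(12)+J(9): 21 → V
G(6)+I(8): 14 → O
E(4)+J(9): 13 → N
P(15)+I(8): 23 → X
O(14)+J(9): 23 → X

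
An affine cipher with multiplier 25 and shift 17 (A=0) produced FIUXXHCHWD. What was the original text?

MJXUUKPKVO

The inverse of 25 mod 26 is 25, since 25·25=625≡1. Apply D(y)=25·(y−17) mod 26:
F(5): 25·(5−17)=-300≡12 → M
I(8): 25·(8−17)=-225≡9 → J
U(20): 25·(20−17)=75≡23 → X
X(23): 25·(23−17)=150≡20 → U
X(23): 25·(23−17)=150≡20 → U
H(7): 25·(7−17)=-250≡10 → K
C(2): 25·(2−17)=-375≡15 → P
H(7): 25·(7−17)=-250≡10 → K
W(22): 25·(22−17)=125≡21 → V
D(3): 25·(3−17)=-350≡14 → O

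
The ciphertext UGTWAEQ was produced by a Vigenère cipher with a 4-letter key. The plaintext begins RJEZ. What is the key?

Subtract each crib letter from the matching ciphertext letter (mod 26):
U(20)−R(17)=3 → D
G(6)−J(9)=-3≡23 → X
T(19)−E(4)=15 → P
W(22)−Z(25)=-3≡23 → X

DXPX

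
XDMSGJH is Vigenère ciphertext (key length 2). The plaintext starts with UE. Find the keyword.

DZ

Subtract each crib letter from the matching ciphertext letter (mod 26):
X(23)−U(20)=3 → D
D(3)−E(4)=-1≡25 → Z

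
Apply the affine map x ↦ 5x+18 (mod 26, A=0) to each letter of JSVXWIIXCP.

J(9): 5·9+18=63≡11 → L
S(18): 5·18+18=108≡4 → E
V(21): 5·21+18=123≡19 → T
X(23): 5·23+18=133≡3 → D
W(22): 5·22+18=128≡24 → Y
I(8): 5·8+18=58≡6 → G
I(8): 5·8+18=58≡6 → G
X(23): 5·23+18=133≡3 → D
C(2): 5·2+18=28≡2 → C
P(15): 5·15+18=93≡15 → P

LETDYGGDCP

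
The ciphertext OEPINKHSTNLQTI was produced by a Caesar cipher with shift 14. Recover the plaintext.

AQBUZWTEFZXCFU

O(14): 14−14=0 → A
E(4): 4−14=-10≡16 → Q
P(15): 15−14=1 → B
I(8): 8−14=-6≡20 → U
N(13): 13−14=-1≡25 → Z
K(10): 10−14=-4≡22 → W
H(7): 7−14=-7≡19 → T
S(18): 18−14=4 → E
T(19): 19−14=5 → F
N(13): 13−14=-1≡25 → Z
L(11): 11−14=-3≡23 → X
Q(16): 16−14=2 → C
T(19): 19−14=5 → F
I(8): 8−14=-6≡20 → U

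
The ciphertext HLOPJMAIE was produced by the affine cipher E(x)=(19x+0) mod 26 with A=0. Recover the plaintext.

ZRYJVCAKS

The inverse of 19 mod 26 is 11, since 19·11=209≡1. Apply D(y)=11·(y−0) mod 26:
H(7): 11·(7−0)=77≡25 → Z
L(11): 11·(11−0)=121≡17 → R
O(14): 11·(14−0)=154≡24 → Y
P(15): 11·(15−0)=165≡9 → J
J(9): 11·(9−0)=99≡21 → V
M(12): 11·(12−0)=132≡2 → C
A(0): 11·(0−0)=0 → A
I(8): 11·(8−0)=88≡10 → K
E(4): 11·(4−0)=44≡18 → S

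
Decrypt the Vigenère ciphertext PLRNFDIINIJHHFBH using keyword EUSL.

Repeat the key across the ciphertext: EUSLEUSLEUSLEUSL
P(15)−E(4): 11 → L
L(11)−U(20): -9≡17 → R
R(17)−S(18): -1≡25 → Z
N(13)−L(11): 2 → C
F(5)−E(4): 1 → B
D(3)−U(20): -17≡9 → J
I(8)−S(18): -10≡16 → Q
I(8)−L(11): -3≡23 → X
N(13)−E(4): 9 → J
I(8)−U(20): -12≡14 → O
J(9)−S(18): -9≡17 → R
H(7)−L(11): -4≡22 → W
H(7)−E(4): 3 → D
F(5)−U(20): -15≡11 → L
B(1)−S(18): -17≡9 → J
H(7)−L(11): -4≡22 → W

LRZCBJQXJORWDLJW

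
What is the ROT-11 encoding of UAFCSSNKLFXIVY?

U(20): 20+11=31≡5 → F
A(0): 0+11=11 → L
F(5): 5+11=16 → Q
C(2): 2+11=13 → N
S(18): 18+11=29≡3 → D
S(18): 18+11=29≡3 → D
N(13): 13+11=24 → Y
K(10): 10+11=21 → V
L(11): 11+11=22 → W
F(5): 5+11=16 → Q
X(23): 23+11=34≡8 → I
I(8): 8+11=19 → T
V(21): 21+11=32≡6 → G
Y(24): 24+11=35≡9 → J

FLQNDDYVWQITGJ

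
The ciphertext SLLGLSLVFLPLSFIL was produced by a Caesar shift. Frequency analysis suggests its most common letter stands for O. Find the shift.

23

The most frequent ciphertext letter is L (appears 7 times).
L is position 11; O is position 14.
Shift = -3≡23.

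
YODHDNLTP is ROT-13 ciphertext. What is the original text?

Y(24): 24−13=11 → L
O(14): 14−13=1 → B
D(3): 3−13=-10≡16 → Q
H(7): 7−13=-6≡20 → U
D(3): 3−13=-10≡16 → Q
N(13): 13−13=0 → A
L(11): 11−13=-2≡24 → Y
T(19): 19−13=6 → G
P(15): 15−13=2 → C

LBQUQAYGC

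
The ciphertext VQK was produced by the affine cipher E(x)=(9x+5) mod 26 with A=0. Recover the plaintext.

WHP

The inverse of 9 mod 26 is 3, since 9·3=27≡1. Apply D(y)=3·(y−5) mod 26:
V(21): 3·(21−5)=48≡22 → W
Q(16): 3·(16−5)=33≡7 → H
K(10): 3·(10−5)=15 → P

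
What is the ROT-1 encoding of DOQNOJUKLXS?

D(3): 3+1=4 → E
O(14): 14+1=15 → P
Q(16): 16+1=17 → R
N(13): 13+1=14 → O
O(14): 14+1=15 → P
J(9): 9+1=10 → K
U(20): 20+1=21 → V
K(10): 10+1=11 → L
L(11): 11+1=12 → M
X(23): 23+1=24 → Y
S(18): 18+1=19 → T

EPROPKVLMYT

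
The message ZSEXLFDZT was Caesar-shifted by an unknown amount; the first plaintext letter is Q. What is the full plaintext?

From the crib: Z(25)−Q(16)=9, so the shift is 9.
Subtract 9 from each ciphertext letter:
Z(25): 25−9=16 → Q
S(18): 18−9=9 → J
E(4): 4−9=-5≡21 → V
X(23): 23−9=14 → O
L(11): 11−9=2 → C
F(5): 5−9=-4≡22 → W
D(3): 3−9=-6≡20 → U
Z(25): 25−9=16 → Q
T(19): 19−9=10 → K

QJVOCWUQK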